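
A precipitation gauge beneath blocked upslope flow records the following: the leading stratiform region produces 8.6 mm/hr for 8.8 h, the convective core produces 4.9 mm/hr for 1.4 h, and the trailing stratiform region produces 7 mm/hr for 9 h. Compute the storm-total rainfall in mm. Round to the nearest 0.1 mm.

total ≈ 145.5 mm

Total = Σ Rᵢ Δtᵢ = 8.6 × 8.8 + 4.9 × 1.4 + 7 × 9
      = 75.68 + 6.86 + 63 = 145.5 mm.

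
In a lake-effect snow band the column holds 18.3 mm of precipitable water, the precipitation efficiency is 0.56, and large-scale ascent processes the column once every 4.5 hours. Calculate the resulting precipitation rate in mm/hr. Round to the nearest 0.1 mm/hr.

R ≈ 2.3 mm/hr

Each overturning extracts ε × PW = 0.56 × 18.3 = 10.248 mm.
Rate = ε·PW / τ = 10.248 / 4.5 h = 2.3 mm/hr.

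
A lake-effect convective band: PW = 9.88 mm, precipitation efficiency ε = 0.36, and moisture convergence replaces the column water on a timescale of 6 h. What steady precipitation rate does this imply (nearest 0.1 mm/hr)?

Each overturning extracts ε × PW = 0.36 × 9.88 = 3.5568 mm.
Rate = ε·PW / τ = 3.5568 / 6 h = 0.6 mm/hr.

R ≈ 0.6 mm/hr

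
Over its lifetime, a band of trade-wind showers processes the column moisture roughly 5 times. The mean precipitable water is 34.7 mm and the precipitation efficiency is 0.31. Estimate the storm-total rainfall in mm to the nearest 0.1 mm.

rainfall ≈ 53.8 mm

Each cycle deposits ε × PW = 0.31 × 34.7 = 10.757 mm.
Over 5 cycles: 5 × 10.757 = 53.8 mm.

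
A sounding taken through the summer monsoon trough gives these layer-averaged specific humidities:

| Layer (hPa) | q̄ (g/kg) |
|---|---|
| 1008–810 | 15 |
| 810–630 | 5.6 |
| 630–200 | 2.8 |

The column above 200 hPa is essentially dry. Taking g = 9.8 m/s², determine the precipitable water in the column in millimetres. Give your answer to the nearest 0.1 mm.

PW ≈ 52.9 mm

Precipitable water is the column-integrated vapour mass per unit area: PW = (1/g) Σ q̄ Δp, with q in kg/kg and Δp in Pa (1 kg/m² of water = 1 mm).
Layer 1008–810 hPa: Δp = 198 hPa = 19800 Pa, q̄ = 0.015 kg/kg → 0.015 × 19800 / 9.8 = 30.31 mm
Layer 810–630 hPa: Δp = 180 hPa = 18000 Pa, q̄ = 0.0056 kg/kg → 0.0056 × 18000 / 9.8 = 10.29 mm
Layer 630–200 hPa: Δp = 430 hPa = 43000 Pa, q̄ = 0.0028 kg/kg → 0.0028 × 43000 / 9.8 = 12.29 mm
PW = 30.31 + 10.29 + 12.29 = 52.89 ≈ 52.9 mm.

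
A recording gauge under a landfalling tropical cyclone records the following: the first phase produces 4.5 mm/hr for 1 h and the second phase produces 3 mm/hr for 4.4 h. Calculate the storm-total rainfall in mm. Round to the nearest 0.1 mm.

Total = Σ Rᵢ Δtᵢ = 4.5 × 1 + 3 × 4.4
      = 4.5 + 13.2 = 17.7 mm.

total ≈ 17.7 mm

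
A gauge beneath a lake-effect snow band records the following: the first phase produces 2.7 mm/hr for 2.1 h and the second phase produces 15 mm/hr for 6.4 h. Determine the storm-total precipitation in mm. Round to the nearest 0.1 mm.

Total = Σ Rᵢ Δtᵢ = 2.7 × 2.1 + 15 × 6.4
      = 5.67 + 96 = 101.7 mm.

total ≈ 101.7 mm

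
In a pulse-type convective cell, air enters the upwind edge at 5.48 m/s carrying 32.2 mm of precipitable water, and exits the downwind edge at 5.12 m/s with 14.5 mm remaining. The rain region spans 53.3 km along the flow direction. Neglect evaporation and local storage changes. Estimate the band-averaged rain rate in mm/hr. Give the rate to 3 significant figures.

R ≈ 6.90 mm/hr

Column moisture flux per unit crosswind length is F = V × PW.
Inflow: F_in = 5.48 × 32.2 = 176.456 mm·m/s
Outflow: F_out = 5.12 × 14.5 = 74.24 mm·m/s
Steady-state rate R = (F_in − F_out)/L = (176.456 − 74.24) / 53300 m = 1.918e-03 mm/s.
R = 1.918e-03 × 3600 = 6.90 mm/hr.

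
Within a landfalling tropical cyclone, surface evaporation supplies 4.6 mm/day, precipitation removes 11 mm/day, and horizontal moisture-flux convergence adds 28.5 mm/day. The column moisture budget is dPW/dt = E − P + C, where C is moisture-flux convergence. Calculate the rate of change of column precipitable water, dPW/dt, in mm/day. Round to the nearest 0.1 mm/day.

dPW/dt ≈ 22.1 mm/day

dPW/dt = E − P + C = 4.6 − 11 + (28.5) = 22.1 mm/day.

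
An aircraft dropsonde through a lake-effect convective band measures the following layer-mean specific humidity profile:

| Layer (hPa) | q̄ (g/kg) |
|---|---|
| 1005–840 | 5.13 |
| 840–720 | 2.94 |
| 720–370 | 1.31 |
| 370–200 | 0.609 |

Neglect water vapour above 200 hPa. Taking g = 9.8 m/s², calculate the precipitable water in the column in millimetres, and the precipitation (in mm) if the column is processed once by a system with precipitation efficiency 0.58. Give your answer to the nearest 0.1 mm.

PW ≈ 18.0 mm; precipitation ≈ 10.4 mm

Precipitable water is the column-integrated vapour mass per unit area: PW = (1/g) Σ q̄ Δp, with q in kg/kg and Δp in Pa (1 kg/m² of water = 1 mm).
Layer 1005–840 hPa: Δp = 165 hPa = 16500 Pa, q̄ = 0.00513 kg/kg → 0.00513 × 16500 / 9.8 = 8.64 mm
Layer 840–720 hPa: Δp = 120 hPa = 12000 Pa, q̄ = 0.00294 kg/kg → 0.00294 × 12000 / 9.8 = 3.60 mm
Layer 720–370 hPa: Δp = 350 hPa = 35000 Pa, q̄ = 0.00131 kg/kg → 0.00131 × 35000 / 9.8 = 4.68 mm
Layer 370–200 hPa: Δp = 170 hPa = 17000 Pa, q̄ = 0.000609 kg/kg → 0.000609 × 17000 / 9.8 = 1.06 mm
PW = 8.64 + 3.60 + 4.68 + 1.06 = 17.98 ≈ 18.0 mm.
Precipitation = ε × PW = 0.58 × 18.0 = 10.4 mm.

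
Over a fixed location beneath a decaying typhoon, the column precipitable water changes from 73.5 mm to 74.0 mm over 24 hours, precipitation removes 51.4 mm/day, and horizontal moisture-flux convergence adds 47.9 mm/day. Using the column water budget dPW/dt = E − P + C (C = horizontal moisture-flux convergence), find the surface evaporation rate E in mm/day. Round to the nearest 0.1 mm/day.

dPW/dt = (74.0 − 73.5) mm / (24/24 day) = +0.500 mm/day.
E = dPW/dt + P − C = (+0.500) + 51.4 − (47.9) = 4.0 mm/day.

E ≈ 4.0 mm/day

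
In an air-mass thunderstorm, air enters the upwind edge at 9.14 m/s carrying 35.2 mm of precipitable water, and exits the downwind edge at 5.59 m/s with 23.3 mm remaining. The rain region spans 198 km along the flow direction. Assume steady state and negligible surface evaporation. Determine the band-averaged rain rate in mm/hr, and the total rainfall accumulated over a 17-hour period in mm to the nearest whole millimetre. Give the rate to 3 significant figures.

Column moisture flux per unit crosswind length is F = V × PW.
Inflow: F_in = 9.14 × 35.2 = 321.728 mm·m/s
Outflow: F_out = 5.59 × 23.3 = 130.247 mm·m/s
Steady-state rate R = (F_in − F_out)/L = (321.728 − 130.247) / 198000 m = 9.671e-04 mm/s.
R = 9.671e-04 × 3600 = 3.48 mm/hr.
Over 17 h: total = 3.48 × 17 = 59.16 ≈ 59 mm.

R ≈ 3.48 mm/hr; total ≈ 59 mm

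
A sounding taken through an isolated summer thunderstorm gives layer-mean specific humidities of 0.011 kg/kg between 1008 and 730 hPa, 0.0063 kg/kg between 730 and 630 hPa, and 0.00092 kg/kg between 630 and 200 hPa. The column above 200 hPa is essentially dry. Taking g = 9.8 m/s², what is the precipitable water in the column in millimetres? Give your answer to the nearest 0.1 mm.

Precipitable water is the column-integrated vapour mass per unit area: PW = (1/g) Σ q̄ Δp, with q in kg/kg and Δp in Pa (1 kg/m² of water = 1 mm).
Layer 1008–730 hPa: Δp = 278 hPa = 27800 Pa, q̄ = 0.011 kg/kg → 0.011 × 27800 / 9.8 = 31.20 mm
Layer 730–630 hPa: Δp = 100 hPa = 10000 Pa, q̄ = 0.0063 kg/kg → 0.0063 × 10000 / 9.8 = 6.43 mm
Layer 630–200 hPa: Δp = 430 hPa = 43000 Pa, q̄ = 0.00092 kg/kg → 0.00092 × 43000 / 9.8 = 4.04 mm
PW = 31.20 + 6.43 + 4.04 = 41.67 ≈ 41.7 mm.

PW ≈ 41.7 mm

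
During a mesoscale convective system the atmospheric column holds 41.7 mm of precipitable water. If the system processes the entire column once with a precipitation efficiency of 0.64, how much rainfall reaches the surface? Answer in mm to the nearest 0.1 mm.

Rainfall = ε × PW = 0.64 × 41.7 = 26.7 mm.

rainfall ≈ 26.7 mm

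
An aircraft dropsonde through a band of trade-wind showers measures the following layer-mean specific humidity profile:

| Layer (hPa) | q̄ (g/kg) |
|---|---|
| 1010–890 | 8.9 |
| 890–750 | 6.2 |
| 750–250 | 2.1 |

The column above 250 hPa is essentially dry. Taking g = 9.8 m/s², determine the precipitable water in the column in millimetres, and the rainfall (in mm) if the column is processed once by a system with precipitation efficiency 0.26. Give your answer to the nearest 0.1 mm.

PW ≈ 30.5 mm; rainfall ≈ 7.9 mm

Precipitable water is the column-integrated vapour mass per unit area: PW = (1/g) Σ q̄ Δp, with q in kg/kg and Δp in Pa (1 kg/m² of water = 1 mm).
Layer 1010–890 hPa: Δp = 120 hPa = 12000 Pa, q̄ = 0.0089 kg/kg → 0.0089 × 12000 / 9.8 = 10.90 mm
Layer 890–750 hPa: Δp = 140 hPa = 14000 Pa, q̄ = 0.0062 kg/kg → 0.0062 × 14000 / 9.8 = 8.86 mm
Layer 750–250 hPa: Δp = 500 hPa = 50000 Pa, q̄ = 0.0021 kg/kg → 0.0021 × 50000 / 9.8 = 10.71 mm
PW = 10.90 + 8.86 + 10.71 = 30.47 ≈ 30.5 mm.
Rainfall = ε × PW = 0.26 × 30.5 = 7.9 mm.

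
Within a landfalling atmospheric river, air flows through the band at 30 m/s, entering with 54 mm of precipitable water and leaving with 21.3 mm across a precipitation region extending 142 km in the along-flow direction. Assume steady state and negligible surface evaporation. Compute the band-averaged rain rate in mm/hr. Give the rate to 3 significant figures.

Column moisture flux per unit crosswind length is F = V × PW.
Inflow: F_in = 30 × 54 = 1620 mm·m/s
Outflow: F_out = 30 × 21.3 = 639 mm·m/s
Steady-state rate R = (F_in − F_out)/L = (1620 − 639) / 142000 m = 6.908e-03 mm/s.
R = 6.908e-03 × 3600 = 24.9 mm/hr.

R ≈ 24.9 mm/hr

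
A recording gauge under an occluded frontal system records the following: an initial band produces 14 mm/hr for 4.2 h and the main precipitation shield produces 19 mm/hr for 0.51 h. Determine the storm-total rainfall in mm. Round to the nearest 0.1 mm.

total ≈ 68.5 mm

Total = Σ Rᵢ Δtᵢ = 14 × 4.2 + 19 × 0.51
      = 58.8 + 9.69 = 68.5 mm.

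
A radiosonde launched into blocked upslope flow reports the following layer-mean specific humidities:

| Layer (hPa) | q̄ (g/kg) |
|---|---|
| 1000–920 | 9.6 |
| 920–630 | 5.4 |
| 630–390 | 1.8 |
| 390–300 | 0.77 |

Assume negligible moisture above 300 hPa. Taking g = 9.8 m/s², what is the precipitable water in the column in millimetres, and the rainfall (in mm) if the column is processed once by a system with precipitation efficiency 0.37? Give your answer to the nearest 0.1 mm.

PW ≈ 28.9 mm; rainfall ≈ 10.7 mm

Precipitable water is the column-integrated vapour mass per unit area: PW = (1/g) Σ q̄ Δp, with q in kg/kg and Δp in Pa (1 kg/m² of water = 1 mm).
Layer 1000–920 hPa: Δp = 80 hPa = 8000 Pa, q̄ = 0.0096 kg/kg → 0.0096 × 8000 / 9.8 = 7.84 mm
Layer 920–630 hPa: Δp = 290 hPa = 29000 Pa, q̄ = 0.0054 kg/kg → 0.0054 × 29000 / 9.8 = 15.98 mm
Layer 630–390 hPa: Δp = 240 hPa = 24000 Pa, q̄ = 0.0018 kg/kg → 0.0018 × 24000 / 9.8 = 4.41 mm
Layer 390–300 hPa: Δp = 90 hPa = 9000 Pa, q̄ = 0.00077 kg/kg → 0.00077 × 9000 / 9.8 = 0.71 mm
PW = 7.84 + 15.98 + 4.41 + 0.71 = 28.94 ≈ 28.9 mm.
Rainfall = ε × PW = 0.37 × 28.9 = 10.7 mm.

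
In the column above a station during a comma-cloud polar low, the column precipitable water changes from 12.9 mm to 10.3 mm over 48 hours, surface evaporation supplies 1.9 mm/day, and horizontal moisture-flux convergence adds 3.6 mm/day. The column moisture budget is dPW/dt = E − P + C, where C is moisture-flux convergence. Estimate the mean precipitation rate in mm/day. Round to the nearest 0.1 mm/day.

P ≈ 6.8 mm/day

dPW/dt = (10.3 − 12.9) mm / (48/24 day) = -1.300 mm/day.
P = E + C − dPW/dt = 1.9 + (3.6) − (-1.300) = 6.8 mm/day.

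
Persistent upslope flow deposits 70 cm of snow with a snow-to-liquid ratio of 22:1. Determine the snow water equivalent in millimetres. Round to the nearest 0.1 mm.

SWE ≈ 31.8 mm

SWE = snow depth / ratio = 70 cm / 22 = 3.182 cm = 31.8 mm.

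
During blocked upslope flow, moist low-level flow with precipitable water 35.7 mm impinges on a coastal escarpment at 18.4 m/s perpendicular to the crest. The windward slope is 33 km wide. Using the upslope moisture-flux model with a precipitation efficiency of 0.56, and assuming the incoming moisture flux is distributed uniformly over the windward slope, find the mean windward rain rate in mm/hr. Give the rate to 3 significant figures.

R ≈ 40.1 mm/hr

Incoming column moisture flux per unit ridge length: F = V × PW = 18.4 × 35.7 = 656.88 mm·m/s.
Spread over the 33 km slope with efficiency ε = 0.56: R = ε·F/W = 0.56 × 656.88 / 33000 m = 1.115e-02 mm/s.
R = 1.115e-02 × 3600 = 40.1 mm/hr.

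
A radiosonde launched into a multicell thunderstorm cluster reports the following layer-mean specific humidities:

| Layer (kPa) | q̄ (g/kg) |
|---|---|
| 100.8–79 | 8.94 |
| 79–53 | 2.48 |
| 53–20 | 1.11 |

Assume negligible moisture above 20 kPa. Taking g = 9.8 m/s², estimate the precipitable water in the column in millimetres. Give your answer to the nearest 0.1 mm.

PW ≈ 30.2 mm

Precipitable water is the column-integrated vapour mass per unit area: PW = (1/g) Σ q̄ Δp, with q in kg/kg and Δp in Pa (1 kg/m² of water = 1 mm).
Layer 100.8–79 kPa: Δp = 218 hPa = 21800 Pa, q̄ = 0.00894 kg/kg → 0.00894 × 21800 / 9.8 = 19.89 mm
Layer 79–53 kPa: Δp = 260 hPa = 26000 Pa, q̄ = 0.00248 kg/kg → 0.00248 × 26000 / 9.8 = 6.58 mm
Layer 53–20 kPa: Δp = 330 hPa = 33000 Pa, q̄ = 0.00111 kg/kg → 0.00111 × 33000 / 9.8 = 3.74 mm
PW = 19.89 + 6.58 + 3.74 = 30.21 ≈ 30.2 mm.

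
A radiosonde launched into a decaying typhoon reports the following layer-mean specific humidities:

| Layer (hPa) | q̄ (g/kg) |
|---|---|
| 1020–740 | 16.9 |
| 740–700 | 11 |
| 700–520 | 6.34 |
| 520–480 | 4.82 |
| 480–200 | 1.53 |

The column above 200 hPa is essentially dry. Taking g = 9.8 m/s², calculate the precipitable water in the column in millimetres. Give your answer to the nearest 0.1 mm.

PW ≈ 70.8 mm

Precipitable water is the column-integrated vapour mass per unit area: PW = (1/g) Σ q̄ Δp, with q in kg/kg and Δp in Pa (1 kg/m² of water = 1 mm).
Layer 1020–740 hPa: Δp = 280 hPa = 28000 Pa, q̄ = 0.0169 kg/kg → 0.0169 × 28000 / 9.8 = 48.29 mm
Layer 740–700 hPa: Δp = 40 hPa = 4000 Pa, q̄ = 0.011 kg/kg → 0.011 × 4000 / 9.8 = 4.49 mm
Layer 700–520 hPa: Δp = 180 hPa = 18000 Pa, q̄ = 0.00634 kg/kg → 0.00634 × 18000 / 9.8 = 11.64 mm
Layer 520–480 hPa: Δp = 40 hPa = 4000 Pa, q̄ = 0.00482 kg/kg → 0.00482 × 4000 / 9.8 = 1.97 mm
Layer 480–200 hPa: Δp = 280 hPa = 28000 Pa, q̄ = 0.00153 kg/kg → 0.00153 × 28000 / 9.8 = 4.37 mm
PW = 48.29 + 4.49 + 11.64 + 1.97 + 4.37 = 70.76 ≈ 70.8 mm.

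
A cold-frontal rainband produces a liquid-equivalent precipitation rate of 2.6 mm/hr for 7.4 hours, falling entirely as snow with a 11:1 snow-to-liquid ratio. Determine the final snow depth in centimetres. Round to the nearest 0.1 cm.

snow depth ≈ 21.2 cm

Liquid-equivalent depth = 2.6 × 7.4 = 19.24 mm.
Snow depth = 19.24 mm × 11 = 211.64 mm = 21.2 cm.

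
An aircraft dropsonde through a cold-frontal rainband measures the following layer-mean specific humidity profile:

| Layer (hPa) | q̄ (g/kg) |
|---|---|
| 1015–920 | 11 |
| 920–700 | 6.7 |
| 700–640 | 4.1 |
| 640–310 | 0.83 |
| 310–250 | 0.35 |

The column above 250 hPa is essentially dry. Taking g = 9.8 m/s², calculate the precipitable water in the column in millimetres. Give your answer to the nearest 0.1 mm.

Precipitable water is the column-integrated vapour mass per unit area: PW = (1/g) Σ q̄ Δp, with q in kg/kg and Δp in Pa (1 kg/m² of water = 1 mm).
Layer 1015–920 hPa: Δp = 95 hPa = 9500 Pa, q̄ = 0.011 kg/kg → 0.011 × 9500 / 9.8 = 10.66 mm
Layer 920–700 hPa: Δp = 220 hPa = 22000 Pa, q̄ = 0.0067 kg/kg → 0.0067 × 22000 / 9.8 = 15.04 mm
Layer 700–640 hPa: Δp = 60 hPa = 6000 Pa, q̄ = 0.0041 kg/kg → 0.0041 × 6000 / 9.8 = 2.51 mm
Layer 640–310 hPa: Δp = 330 hPa = 33000 Pa, q̄ = 0.00083 kg/kg → 0.00083 × 33000 / 9.8 = 2.79 mm
Layer 310–250 hPa: Δp = 60 hPa = 6000 Pa, q̄ = 0.00035 kg/kg → 0.00035 × 6000 / 9.8 = 0.21 mm
PW = 10.66 + 15.04 + 2.51 + 2.79 + 0.21 = 31.21 ≈ 31.2 mm.

PW ≈ 31.2 mm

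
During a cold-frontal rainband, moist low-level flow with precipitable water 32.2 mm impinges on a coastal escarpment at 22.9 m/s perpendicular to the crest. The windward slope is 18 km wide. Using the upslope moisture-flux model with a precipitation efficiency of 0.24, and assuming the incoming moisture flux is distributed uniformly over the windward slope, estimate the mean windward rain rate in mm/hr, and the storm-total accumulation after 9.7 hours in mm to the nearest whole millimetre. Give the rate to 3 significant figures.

R ≈ 35.4 mm/hr; total ≈ 343 mm

Incoming column moisture flux per unit ridge length: F = V × PW = 22.9 × 32.2 = 737.38 mm·m/s.
Spread over the 18 km slope with efficiency ε = 0.24: R = ε·F/W = 0.24 × 737.38 / 18000 m = 9.832e-03 mm/s.
R = 9.832e-03 × 3600 = 35.4 mm/hr.
Over 9.7 h: total = 35.4 × 9.7 = 343.38 ≈ 343 mm.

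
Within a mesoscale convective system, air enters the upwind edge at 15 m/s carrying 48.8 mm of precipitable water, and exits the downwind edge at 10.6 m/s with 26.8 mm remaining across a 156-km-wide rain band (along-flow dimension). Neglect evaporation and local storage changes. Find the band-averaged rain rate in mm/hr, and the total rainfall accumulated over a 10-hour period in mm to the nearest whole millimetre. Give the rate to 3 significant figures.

Column moisture flux per unit crosswind length is F = V × PW.
Inflow: F_in = 15 × 48.8 = 732 mm·m/s
Outflow: F_out = 10.6 × 26.8 = 284.08 mm·m/s
Steady-state rate R = (F_in − F_out)/L = (732 − 284.08) / 156000 m = 2.871e-03 mm/s.
R = 2.871e-03 × 3600 = 10.3 mm/hr.
Over 10 h: total = 10.3 × 10 = 103 mm.

R ≈ 10.3 mm/hr; total ≈ 103 mm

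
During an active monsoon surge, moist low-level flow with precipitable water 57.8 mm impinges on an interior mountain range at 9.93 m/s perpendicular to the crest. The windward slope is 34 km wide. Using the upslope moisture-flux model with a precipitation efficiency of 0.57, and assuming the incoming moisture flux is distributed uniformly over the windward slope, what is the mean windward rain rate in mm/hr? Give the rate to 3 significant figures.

Incoming column moisture flux per unit ridge length: F = V × PW = 9.93 × 57.8 = 573.954 mm·m/s.
Spread over the 34 km slope with efficiency ε = 0.57: R = ε·F/W = 0.57 × 573.954 / 34000 m = 9.622e-03 mm/s.
R = 9.622e-03 × 3600 = 34.6 mm/hr.

R ≈ 34.6 mm/hr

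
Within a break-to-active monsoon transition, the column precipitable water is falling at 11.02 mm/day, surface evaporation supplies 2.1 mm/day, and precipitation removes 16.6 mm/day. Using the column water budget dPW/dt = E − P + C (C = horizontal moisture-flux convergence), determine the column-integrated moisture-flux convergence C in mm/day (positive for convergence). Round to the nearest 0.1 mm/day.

C ≈ 3.5 mm/day

dPW/dt = -11.02 mm/day.
C = dPW/dt − E + P = (-11.02) − 2.1 + 16.6 = 3.5 mm/day.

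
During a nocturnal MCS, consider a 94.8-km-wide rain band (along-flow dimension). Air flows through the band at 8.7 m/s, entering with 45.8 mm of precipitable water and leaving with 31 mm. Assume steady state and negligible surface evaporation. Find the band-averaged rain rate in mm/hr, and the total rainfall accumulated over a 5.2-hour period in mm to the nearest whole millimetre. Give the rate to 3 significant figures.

R ≈ 4.89 mm/hr; total ≈ 25 mm

Column moisture flux per unit crosswind length is F = V × PW.
Inflow: F_in = 8.7 × 45.8 = 398.46 mm·m/s
Outflow: F_out = 8.7 × 31 = 269.7 mm·m/s
Steady-state rate R = (F_in − F_out)/L = (398.46 − 269.7) / 94800 m = 1.358e-03 mm/s.
R = 1.358e-03 × 3600 = 4.89 mm/hr.
Over 5.2 h: total = 4.89 × 5.2 = 25.428 ≈ 25 mm.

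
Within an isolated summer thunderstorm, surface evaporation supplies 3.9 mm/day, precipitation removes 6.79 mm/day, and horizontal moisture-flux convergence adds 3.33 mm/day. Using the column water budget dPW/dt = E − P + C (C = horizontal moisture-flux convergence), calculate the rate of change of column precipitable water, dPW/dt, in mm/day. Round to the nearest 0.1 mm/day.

dPW/dt = E − P + C = 3.9 − 6.79 + (3.33) = 0.4 mm/day.

dPW/dt ≈ 0.4 mm/day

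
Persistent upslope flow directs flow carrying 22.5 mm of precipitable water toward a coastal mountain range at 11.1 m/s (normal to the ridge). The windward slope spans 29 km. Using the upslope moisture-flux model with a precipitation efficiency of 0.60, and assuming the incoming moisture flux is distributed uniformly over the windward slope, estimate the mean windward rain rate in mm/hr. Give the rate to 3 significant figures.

R ≈ 18.6 mm/hr

Incoming column moisture flux per unit ridge length: F = V × PW = 11.1 × 22.5 = 249.75 mm·m/s.
Spread over the 29 km slope with efficiency ε = 0.60: R = ε·F/W = 0.60 × 249.75 / 29000 m = 5.167e-03 mm/s.
R = 5.167e-03 × 3600 = 18.6 mm/hr.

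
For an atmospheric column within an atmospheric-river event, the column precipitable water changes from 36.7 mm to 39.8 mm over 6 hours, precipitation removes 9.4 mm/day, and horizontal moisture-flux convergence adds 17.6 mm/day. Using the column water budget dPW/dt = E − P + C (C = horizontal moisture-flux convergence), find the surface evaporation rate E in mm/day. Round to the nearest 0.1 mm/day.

E ≈ 4.2 mm/day

dPW/dt = (39.8 − 36.7) mm / (6/24 day) = +12.400 mm/day.
E = dPW/dt + P − C = (+12.400) + 9.4 − (17.6) = 4.2 mm/day.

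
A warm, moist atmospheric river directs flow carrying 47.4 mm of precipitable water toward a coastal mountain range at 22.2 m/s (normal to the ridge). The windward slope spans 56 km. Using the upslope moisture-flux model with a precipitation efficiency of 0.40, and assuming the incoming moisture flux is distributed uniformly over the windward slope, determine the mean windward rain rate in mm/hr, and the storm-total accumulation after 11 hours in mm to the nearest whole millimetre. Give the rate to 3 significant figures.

R ≈ 27.1 mm/hr; total ≈ 298 mm

Incoming column moisture flux per unit ridge length: F = V × PW = 22.2 × 47.4 = 1052.28 mm·m/s.
Spread over the 56 km slope with efficiency ε = 0.40: R = ε·F/W = 0.40 × 1052.28 / 56000 m = 7.516e-03 mm/s.
R = 7.516e-03 × 3600 = 27.1 mm/hr.
Over 11 h: total = 27.1 × 11 = 298.1 ≈ 298 mm.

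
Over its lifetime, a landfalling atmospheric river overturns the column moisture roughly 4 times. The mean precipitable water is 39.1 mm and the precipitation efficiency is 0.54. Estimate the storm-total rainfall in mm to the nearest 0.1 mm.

Each cycle deposits ε × PW = 0.54 × 39.1 = 21.114 mm.
Over 4 cycles: 4 × 21.114 = 84.5 mm.

rainfall ≈ 84.5 mm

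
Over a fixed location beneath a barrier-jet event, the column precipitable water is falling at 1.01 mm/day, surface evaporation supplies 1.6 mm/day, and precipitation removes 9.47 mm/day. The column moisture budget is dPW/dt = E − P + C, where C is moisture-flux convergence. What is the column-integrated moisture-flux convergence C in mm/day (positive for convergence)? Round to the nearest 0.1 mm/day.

C ≈ 6.9 mm/day

dPW/dt = -1.01 mm/day.
C = dPW/dt − E + P = (-1.01) − 1.6 + 9.47 = 6.9 mm/day.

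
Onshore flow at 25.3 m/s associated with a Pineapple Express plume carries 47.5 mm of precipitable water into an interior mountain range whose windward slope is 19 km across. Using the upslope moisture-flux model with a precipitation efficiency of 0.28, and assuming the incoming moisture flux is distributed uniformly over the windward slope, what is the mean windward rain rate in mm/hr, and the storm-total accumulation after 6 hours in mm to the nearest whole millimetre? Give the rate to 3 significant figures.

Incoming column moisture flux per unit ridge length: F = V × PW = 25.3 × 47.5 = 1201.75 mm·m/s.
Spread over the 19 km slope with efficiency ε = 0.28: R = ε·F/W = 0.28 × 1201.75 / 19000 m = 1.771e-02 mm/s.
R = 1.771e-02 × 3600 = 63.8 mm/hr.
Over 6 h: total = 63.8 × 6 = 382.8 ≈ 383 mm.

R ≈ 63.8 mm/hr; total ≈ 383 mm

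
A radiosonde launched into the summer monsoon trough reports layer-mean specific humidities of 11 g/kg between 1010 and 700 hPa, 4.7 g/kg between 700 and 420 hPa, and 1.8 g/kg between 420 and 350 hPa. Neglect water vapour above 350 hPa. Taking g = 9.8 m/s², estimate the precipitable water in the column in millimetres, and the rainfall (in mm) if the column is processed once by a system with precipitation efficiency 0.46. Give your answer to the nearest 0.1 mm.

Precipitable water is the column-integrated vapour mass per unit area: PW = (1/g) Σ q̄ Δp, with q in kg/kg and Δp in Pa (1 kg/m² of water = 1 mm).
Layer 1010–700 hPa: Δp = 310 hPa = 31000 Pa, q̄ = 0.011 kg/kg → 0.011 × 31000 / 9.8 = 34.80 mm
Layer 700–420 hPa: Δp = 280 hPa = 28000 Pa, q̄ = 0.0047 kg/kg → 0.0047 × 28000 / 9.8 = 13.43 mm
Layer 420–350 hPa: Δp = 70 hPa = 7000 Pa, q̄ = 0.0018 kg/kg → 0.0018 × 7000 / 9.8 = 1.29 mm
PW = 34.80 + 13.43 + 1.29 = 49.52 ≈ 49.5 mm.
Rainfall = ε × PW = 0.46 × 49.5 = 22.8 mm.

PW ≈ 49.5 mm; rainfall ≈ 22.8 mm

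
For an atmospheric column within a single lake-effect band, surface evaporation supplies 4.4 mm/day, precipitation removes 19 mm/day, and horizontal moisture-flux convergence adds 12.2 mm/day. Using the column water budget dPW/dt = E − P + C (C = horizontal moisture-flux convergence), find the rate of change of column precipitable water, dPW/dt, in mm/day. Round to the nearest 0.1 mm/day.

dPW/dt ≈ -2.4 mm/day

dPW/dt = E − P + C = 4.4 − 19 + (12.2) = -2.4 mm/day.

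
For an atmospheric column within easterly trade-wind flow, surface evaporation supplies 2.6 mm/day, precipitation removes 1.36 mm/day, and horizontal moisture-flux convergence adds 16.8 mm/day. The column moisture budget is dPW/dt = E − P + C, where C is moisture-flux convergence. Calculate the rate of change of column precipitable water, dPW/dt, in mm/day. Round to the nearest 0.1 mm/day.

dPW/dt = E − P + C = 2.6 − 1.36 + (16.8) = 18.0 mm/day.

dPW/dt ≈ 18.0 mm/day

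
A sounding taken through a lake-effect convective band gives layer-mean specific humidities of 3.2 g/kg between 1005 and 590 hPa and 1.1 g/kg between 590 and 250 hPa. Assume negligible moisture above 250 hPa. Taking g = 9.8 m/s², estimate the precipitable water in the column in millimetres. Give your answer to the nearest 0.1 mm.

Precipitable water is the column-integrated vapour mass per unit area: PW = (1/g) Σ q̄ Δp, with q in kg/kg and Δp in Pa (1 kg/m² of water = 1 mm).
Layer 1005–590 hPa: Δp = 415 hPa = 41500 Pa, q̄ = 0.0032 kg/kg → 0.0032 × 41500 / 9.8 = 13.55 mm
Layer 590–250 hPa: Δp = 340 hPa = 34000 Pa, q̄ = 0.0011 kg/kg → 0.0011 × 34000 / 9.8 = 3.82 mm
PW = 13.55 + 3.82 = 17.37 ≈ 17.4 mm.

PW ≈ 17.4 mm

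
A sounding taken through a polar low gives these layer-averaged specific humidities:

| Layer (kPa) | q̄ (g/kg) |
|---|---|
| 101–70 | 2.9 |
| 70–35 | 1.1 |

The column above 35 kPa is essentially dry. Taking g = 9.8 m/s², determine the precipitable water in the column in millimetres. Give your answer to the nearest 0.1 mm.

Precipitable water is the column-integrated vapour mass per unit area: PW = (1/g) Σ q̄ Δp, with q in kg/kg and Δp in Pa (1 kg/m² of water = 1 mm).
Layer 101–70 kPa: Δp = 310 hPa = 31000 Pa, q̄ = 0.0029 kg/kg → 0.0029 × 31000 / 9.8 = 9.17 mm
Layer 70–35 kPa: Δp = 350 hPa = 35000 Pa, q̄ = 0.0011 kg/kg → 0.0011 × 35000 / 9.8 = 3.93 mm
PW = 9.17 + 3.93 = 13.10 ≈ 13.1 mm.

PW ≈ 13.1 mm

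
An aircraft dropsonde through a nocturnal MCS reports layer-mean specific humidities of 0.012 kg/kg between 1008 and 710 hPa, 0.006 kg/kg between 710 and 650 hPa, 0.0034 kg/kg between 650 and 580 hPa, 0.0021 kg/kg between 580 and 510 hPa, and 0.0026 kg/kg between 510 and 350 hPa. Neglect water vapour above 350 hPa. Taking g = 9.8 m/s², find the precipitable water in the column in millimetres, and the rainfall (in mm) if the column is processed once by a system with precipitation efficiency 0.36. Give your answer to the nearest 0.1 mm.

PW ≈ 48.3 mm; rainfall ≈ 17.4 mm

Precipitable water is the column-integrated vapour mass per unit area: PW = (1/g) Σ q̄ Δp, with q in kg/kg and Δp in Pa (1 kg/m² of water = 1 mm).
Layer 1008–710 hPa: Δp = 298 hPa = 29800 Pa, q̄ = 0.012 kg/kg → 0.012 × 29800 / 9.8 = 36.49 mm
Layer 710–650 hPa: Δp = 60 hPa = 6000 Pa, q̄ = 0.006 kg/kg → 0.006 × 6000 / 9.8 = 3.67 mm
Layer 650–580 hPa: Δp = 70 hPa = 7000 Pa, q̄ = 0.0034 kg/kg → 0.0034 × 7000 / 9.8 = 2.43 mm
Layer 580–510 hPa: Δp = 70 hPa = 7000 Pa, q̄ = 0.0021 kg/kg → 0.0021 × 7000 / 9.8 = 1.50 mm
Layer 510–350 hPa: Δp = 160 hPa = 16000 Pa, q̄ = 0.0026 kg/kg → 0.0026 × 16000 / 9.8 = 4.24 mm
PW = 36.49 + 3.67 + 2.43 + 1.50 + 4.24 = 48.33 ≈ 48.3 mm.
Rainfall = ε × PW = 0.36 × 48.3 = 17.4 mm.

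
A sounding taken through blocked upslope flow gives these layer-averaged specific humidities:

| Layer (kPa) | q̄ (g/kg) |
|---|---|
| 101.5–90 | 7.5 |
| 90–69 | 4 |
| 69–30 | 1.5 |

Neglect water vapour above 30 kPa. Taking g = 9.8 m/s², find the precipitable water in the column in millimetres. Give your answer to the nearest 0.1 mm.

Precipitable water is the column-integrated vapour mass per unit area: PW = (1/g) Σ q̄ Δp, with q in kg/kg and Δp in Pa (1 kg/m² of water = 1 mm).
Layer 101.5–90 kPa: Δp = 115 hPa = 11500 Pa, q̄ = 0.0075 kg/kg → 0.0075 × 11500 / 9.8 = 8.80 mm
Layer 90–69 kPa: Δp = 210 hPa = 21000 Pa, q̄ = 0.004 kg/kg → 0.004 × 21000 / 9.8 = 8.57 mm
Layer 69–30 kPa: Δp = 390 hPa = 39000 Pa, q̄ = 0.0015 kg/kg → 0.0015 × 39000 / 9.8 = 5.97 mm
PW = 8.80 + 8.57 + 5.97 = 23.34 ≈ 23.3 mm.

PW ≈ 23.3 mm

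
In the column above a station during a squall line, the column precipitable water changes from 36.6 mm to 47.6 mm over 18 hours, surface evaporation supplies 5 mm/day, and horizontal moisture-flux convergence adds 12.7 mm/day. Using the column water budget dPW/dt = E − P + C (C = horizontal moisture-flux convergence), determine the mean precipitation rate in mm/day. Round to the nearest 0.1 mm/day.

P ≈ 3.0 mm/day

dPW/dt = (47.6 − 36.6) mm / (18/24 day) = +14.667 mm/day.
P = E + C − dPW/dt = 5 + (12.7) − (+14.667) = 3.0 mm/day.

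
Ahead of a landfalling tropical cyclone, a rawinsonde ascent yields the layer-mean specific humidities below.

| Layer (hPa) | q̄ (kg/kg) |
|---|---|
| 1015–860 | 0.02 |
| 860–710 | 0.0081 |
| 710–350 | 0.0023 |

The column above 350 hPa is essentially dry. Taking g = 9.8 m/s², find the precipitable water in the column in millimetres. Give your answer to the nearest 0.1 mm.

PW ≈ 52.5 mm

Precipitable water is the column-integrated vapour mass per unit area: PW = (1/g) Σ q̄ Δp, with q in kg/kg and Δp in Pa (1 kg/m² of water = 1 mm).
Layer 1015–860 hPa: Δp = 155 hPa = 15500 Pa, q̄ = 0.02 kg/kg → 0.02 × 15500 / 9.8 = 31.63 mm
Layer 860–710 hPa: Δp = 150 hPa = 15000 Pa, q̄ = 0.0081 kg/kg → 0.0081 × 15000 / 9.8 = 12.40 mm
Layer 710–350 hPa: Δp = 360 hPa = 36000 Pa, q̄ = 0.0023 kg/kg → 0.0023 × 36000 / 9.8 = 8.45 mm
PW = 31.63 + 12.40 + 8.45 = 52.48 ≈ 52.5 mm.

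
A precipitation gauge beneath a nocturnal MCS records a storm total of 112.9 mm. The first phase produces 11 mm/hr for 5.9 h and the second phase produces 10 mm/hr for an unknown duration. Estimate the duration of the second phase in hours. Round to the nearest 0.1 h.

duration ≈ 4.8 h

Known phases: 11 × 5.9 = 64.9 mm.
Remaining depth = 112.9 − 64.9 = 48 mm.
Duration = 48 / 10 = 4.8 h.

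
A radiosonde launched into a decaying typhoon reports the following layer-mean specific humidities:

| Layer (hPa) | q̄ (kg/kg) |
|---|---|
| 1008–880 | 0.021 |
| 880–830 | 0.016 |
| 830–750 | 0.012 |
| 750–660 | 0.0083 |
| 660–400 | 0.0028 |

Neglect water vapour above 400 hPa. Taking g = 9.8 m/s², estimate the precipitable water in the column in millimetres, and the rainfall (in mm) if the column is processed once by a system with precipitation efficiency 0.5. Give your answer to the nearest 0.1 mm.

PW ≈ 60.4 mm; rainfall ≈ 30.2 mm

Precipitable water is the column-integrated vapour mass per unit area: PW = (1/g) Σ q̄ Δp, with q in kg/kg and Δp in Pa (1 kg/m² of water = 1 mm).
Layer 1008–880 hPa: Δp = 128 hPa = 12800 Pa, q̄ = 0.021 kg/kg → 0.021 × 12800 / 9.8 = 27.43 mm
Layer 880–830 hPa: Δp = 50 hPa = 5000 Pa, q̄ = 0.016 kg/kg → 0.016 × 5000 / 9.8 = 8.16 mm
Layer 830–750 hPa: Δp = 80 hPa = 8000 Pa, q̄ = 0.012 kg/kg → 0.012 × 8000 / 9.8 = 9.80 mm
Layer 750–660 hPa: Δp = 90 hPa = 9000 Pa, q̄ = 0.0083 kg/kg → 0.0083 × 9000 / 9.8 = 7.62 mm
Layer 660–400 hPa: Δp = 260 hPa = 26000 Pa, q̄ = 0.0028 kg/kg → 0.0028 × 26000 / 9.8 = 7.43 mm
PW = 27.43 + 8.16 + 9.80 + 7.62 + 7.43 = 60.44 ≈ 60.4 mm.
Rainfall = ε × PW = 0.5 × 60.4 = 30.2 mm.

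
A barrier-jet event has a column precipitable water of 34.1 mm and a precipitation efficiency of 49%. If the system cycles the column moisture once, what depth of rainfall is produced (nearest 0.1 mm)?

rainfall ≈ 16.7 mm

Rainfall = ε × PW = 0.49 × 34.1 = 16.7 mm.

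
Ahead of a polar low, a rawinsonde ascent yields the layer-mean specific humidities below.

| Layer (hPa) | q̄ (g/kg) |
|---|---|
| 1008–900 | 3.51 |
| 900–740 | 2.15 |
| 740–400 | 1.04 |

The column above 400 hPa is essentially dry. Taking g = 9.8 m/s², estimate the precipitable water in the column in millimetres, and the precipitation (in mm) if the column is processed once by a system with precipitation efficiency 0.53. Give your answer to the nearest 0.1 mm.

PW ≈ 11.0 mm; precipitation ≈ 5.8 mm

Precipitable water is the column-integrated vapour mass per unit area: PW = (1/g) Σ q̄ Δp, with q in kg/kg and Δp in Pa (1 kg/m² of water = 1 mm).
Layer 1008–900 hPa: Δp = 108 hPa = 10800 Pa, q̄ = 0.00351 kg/kg → 0.00351 × 10800 / 9.8 = 3.87 mm
Layer 900–740 hPa: Δp = 160 hPa = 16000 Pa, q̄ = 0.00215 kg/kg → 0.00215 × 16000 / 9.8 = 3.51 mm
Layer 740–400 hPa: Δp = 340 hPa = 34000 Pa, q̄ = 0.00104 kg/kg → 0.00104 × 34000 / 9.8 = 3.61 mm
PW = 3.87 + 3.51 + 3.61 = 10.99 ≈ 11.0 mm.
Precipitation = ε × PW = 0.53 × 11.0 = 5.8 mm.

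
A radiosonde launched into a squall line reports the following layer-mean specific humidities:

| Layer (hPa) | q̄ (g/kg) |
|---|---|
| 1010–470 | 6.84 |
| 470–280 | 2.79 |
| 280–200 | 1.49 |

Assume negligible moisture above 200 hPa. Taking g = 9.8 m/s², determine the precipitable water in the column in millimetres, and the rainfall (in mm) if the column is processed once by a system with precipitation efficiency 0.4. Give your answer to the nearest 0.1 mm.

Precipitable water is the column-integrated vapour mass per unit area: PW = (1/g) Σ q̄ Δp, with q in kg/kg and Δp in Pa (1 kg/m² of water = 1 mm).
Layer 1010–470 hPa: Δp = 540 hPa = 54000 Pa, q̄ = 0.00684 kg/kg → 0.00684 × 54000 / 9.8 = 37.69 mm
Layer 470–280 hPa: Δp = 190 hPa = 19000 Pa, q̄ = 0.00279 kg/kg → 0.00279 × 19000 / 9.8 = 5.41 mm
Layer 280–200 hPa: Δp = 80 hPa = 8000 Pa, q̄ = 0.00149 kg/kg → 0.00149 × 8000 / 9.8 = 1.22 mm
PW = 37.69 + 5.41 + 1.22 = 44.32 ≈ 44.3 mm.
Rainfall = ε × PW = 0.4 × 44.3 = 17.7 mm.

PW ≈ 44.3 mm; rainfall ≈ 17.7 mm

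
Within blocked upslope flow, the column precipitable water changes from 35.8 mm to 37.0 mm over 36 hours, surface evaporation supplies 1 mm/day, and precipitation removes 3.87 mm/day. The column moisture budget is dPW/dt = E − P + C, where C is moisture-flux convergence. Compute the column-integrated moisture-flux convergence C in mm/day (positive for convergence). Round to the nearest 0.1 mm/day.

C ≈ 3.7 mm/day

dPW/dt = (37.0 − 35.8) mm / (36/24 day) = +0.800 mm/day.
C = dPW/dt − E + P = (+0.800) − 1 + 3.87 = 3.7 mm/day.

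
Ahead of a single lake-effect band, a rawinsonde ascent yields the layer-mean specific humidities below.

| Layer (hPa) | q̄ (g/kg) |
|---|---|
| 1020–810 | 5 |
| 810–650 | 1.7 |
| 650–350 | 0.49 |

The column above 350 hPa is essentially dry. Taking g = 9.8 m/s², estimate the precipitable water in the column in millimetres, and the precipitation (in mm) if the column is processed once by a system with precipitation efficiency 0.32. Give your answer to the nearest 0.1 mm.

PW ≈ 15.0 mm; precipitation ≈ 4.8 mm

Precipitable water is the column-integrated vapour mass per unit area: PW = (1/g) Σ q̄ Δp, with q in kg/kg and Δp in Pa (1 kg/m² of water = 1 mm).
Layer 1020–810 hPa: Δp = 210 hPa = 21000 Pa, q̄ = 0.005 kg/kg → 0.005 × 21000 / 9.8 = 10.71 mm
Layer 810–650 hPa: Δp = 160 hPa = 16000 Pa, q̄ = 0.0017 kg/kg → 0.0017 × 16000 / 9.8 = 2.78 mm
Layer 650–350 hPa: Δp = 300 hPa = 30000 Pa, q̄ = 0.00049 kg/kg → 0.00049 × 30000 / 9.8 = 1.50 mm
PW = 10.71 + 2.78 + 1.50 = 14.99 ≈ 15.0 mm.
Precipitation = ε × PW = 0.32 × 15.0 = 4.8 mm.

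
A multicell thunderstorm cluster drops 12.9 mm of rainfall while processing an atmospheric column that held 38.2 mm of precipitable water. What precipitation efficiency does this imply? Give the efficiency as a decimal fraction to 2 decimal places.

ε = rainfall / PW = 12.9 / 38.2 = 0.34.

ε ≈ 0.34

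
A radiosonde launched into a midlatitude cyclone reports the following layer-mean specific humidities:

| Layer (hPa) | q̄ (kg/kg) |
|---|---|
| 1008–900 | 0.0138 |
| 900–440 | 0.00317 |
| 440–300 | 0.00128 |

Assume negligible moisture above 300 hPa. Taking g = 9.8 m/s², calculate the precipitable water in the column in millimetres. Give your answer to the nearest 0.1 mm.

PW ≈ 31.9 mm

Precipitable water is the column-integrated vapour mass per unit area: PW = (1/g) Σ q̄ Δp, with q in kg/kg and Δp in Pa (1 kg/m² of water = 1 mm).
Layer 1008–900 hPa: Δp = 108 hPa = 10800 Pa, q̄ = 0.0138 kg/kg → 0.0138 × 10800 / 9.8 = 15.21 mm
Layer 900–440 hPa: Δp = 460 hPa = 46000 Pa, q̄ = 0.00317 kg/kg → 0.00317 × 46000 / 9.8 = 14.88 mm
Layer 440–300 hPa: Δp = 140 hPa = 14000 Pa, q̄ = 0.00128 kg/kg → 0.00128 × 14000 / 9.8 = 1.83 mm
PW = 15.21 + 14.88 + 1.83 = 31.92 ≈ 31.9 mm.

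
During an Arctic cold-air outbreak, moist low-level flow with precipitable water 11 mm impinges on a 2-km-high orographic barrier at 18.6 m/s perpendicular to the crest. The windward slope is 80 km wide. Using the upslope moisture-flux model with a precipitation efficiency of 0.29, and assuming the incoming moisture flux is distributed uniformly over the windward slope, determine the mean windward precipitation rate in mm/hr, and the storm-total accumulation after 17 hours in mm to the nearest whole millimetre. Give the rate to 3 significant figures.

Incoming column moisture flux per unit ridge length: F = V × PW = 18.6 × 11 = 204.6 mm·m/s.
Spread over the 80 km slope with efficiency ε = 0.29: R = ε·F/W = 0.29 × 204.6 / 80000 m = 7.417e-04 mm/s.
R = 7.417e-04 × 3600 = 2.67 mm/hr.
Over 17 h: total = 2.67 × 17 = 45.39 ≈ 45 mm.

R ≈ 2.67 mm/hr; total ≈ 45 mm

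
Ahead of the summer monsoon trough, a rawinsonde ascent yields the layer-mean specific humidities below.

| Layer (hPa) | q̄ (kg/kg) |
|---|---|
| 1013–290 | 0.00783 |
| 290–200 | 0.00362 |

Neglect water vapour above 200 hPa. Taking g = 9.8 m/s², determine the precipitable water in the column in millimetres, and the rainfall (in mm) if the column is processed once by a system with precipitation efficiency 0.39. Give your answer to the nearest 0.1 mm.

Precipitable water is the column-integrated vapour mass per unit area: PW = (1/g) Σ q̄ Δp, with q in kg/kg and Δp in Pa (1 kg/m² of water = 1 mm).
Layer 1013–290 hPa: Δp = 723 hPa = 72300 Pa, q̄ = 0.00783 kg/kg → 0.00783 × 72300 / 9.8 = 57.77 mm
Layer 290–200 hPa: Δp = 90 hPa = 9000 Pa, q̄ = 0.00362 kg/kg → 0.00362 × 9000 / 9.8 = 3.32 mm
PW = 57.77 + 3.32 = 61.09 ≈ 61.1 mm.
Rainfall = ε × PW = 0.39 × 61.1 = 23.8 mm.

PW ≈ 61.1 mm; rainfall ≈ 23.8 mm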